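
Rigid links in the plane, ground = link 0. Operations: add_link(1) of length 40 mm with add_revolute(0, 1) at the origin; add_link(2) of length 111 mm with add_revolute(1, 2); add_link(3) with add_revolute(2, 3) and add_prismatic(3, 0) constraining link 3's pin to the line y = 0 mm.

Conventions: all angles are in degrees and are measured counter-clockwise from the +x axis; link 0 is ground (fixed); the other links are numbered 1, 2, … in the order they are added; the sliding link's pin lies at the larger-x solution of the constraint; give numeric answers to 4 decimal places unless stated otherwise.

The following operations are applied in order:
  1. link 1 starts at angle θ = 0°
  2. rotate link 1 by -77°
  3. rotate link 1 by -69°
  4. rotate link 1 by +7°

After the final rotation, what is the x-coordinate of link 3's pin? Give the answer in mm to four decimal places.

geometry: r = 40 mm, L = 111 mm, e = 0 mm; θ starts at 0°
rotate link 1 by -77°: θ ← 0° -77° = -77°
rotate link 1 by -69°: θ ← -77° -69° = -146°
rotate link 1 by +7°: θ ← -146° +7° = -139°
crank pin P = (r cos θ, r sin θ) = (-30.188383, -26.242361)
h = r sin θ − e = -26.242361 − 0 = -26.242361
x = r cos θ + √(L² − h²) = -30.188383 + 107.853319 = 77.664936

77.6649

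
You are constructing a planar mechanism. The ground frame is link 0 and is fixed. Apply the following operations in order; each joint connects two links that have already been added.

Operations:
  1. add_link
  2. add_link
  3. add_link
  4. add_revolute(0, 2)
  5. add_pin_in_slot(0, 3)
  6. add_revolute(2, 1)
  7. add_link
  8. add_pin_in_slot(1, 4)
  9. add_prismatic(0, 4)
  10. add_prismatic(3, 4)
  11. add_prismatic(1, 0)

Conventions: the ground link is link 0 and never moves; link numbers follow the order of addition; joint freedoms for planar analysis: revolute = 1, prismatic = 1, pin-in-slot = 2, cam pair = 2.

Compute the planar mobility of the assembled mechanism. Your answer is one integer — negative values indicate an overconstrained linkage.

ground; <1,0,0>
#1 <2,0,0>
#2 <3,0,0>
#3 <4,0,0>
R:0↔2 J1 <4,1,0>
PS:0↔3 J2 <4,1,1>
R:2↔1 J1 <4,2,1>
#4 <5,2,1>
PS:1↔4 J2 <5,2,2>
P:0↔4 J1 <5,3,2>
P:3↔4 J1 <5,4,2>
P:1↔0 J1 <5,5,2>
3×4 − 2×5 − 1×2 = 0

M = 0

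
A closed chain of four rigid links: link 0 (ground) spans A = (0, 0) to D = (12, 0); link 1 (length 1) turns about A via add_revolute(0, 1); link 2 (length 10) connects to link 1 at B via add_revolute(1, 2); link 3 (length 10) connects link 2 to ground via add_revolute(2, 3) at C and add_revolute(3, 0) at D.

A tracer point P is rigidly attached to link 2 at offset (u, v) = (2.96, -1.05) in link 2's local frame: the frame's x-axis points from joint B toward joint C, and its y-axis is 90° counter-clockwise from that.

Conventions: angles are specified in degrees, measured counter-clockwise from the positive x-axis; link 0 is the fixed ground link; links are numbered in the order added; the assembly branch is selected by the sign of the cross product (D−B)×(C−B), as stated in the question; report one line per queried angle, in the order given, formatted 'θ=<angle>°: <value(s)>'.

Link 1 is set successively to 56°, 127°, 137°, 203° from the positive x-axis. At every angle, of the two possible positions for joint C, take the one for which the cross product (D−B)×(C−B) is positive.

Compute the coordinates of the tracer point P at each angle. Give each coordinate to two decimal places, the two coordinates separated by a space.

A=(0,0), D=(12.00,0)
θ=56°: B = A + 1.00·(cos56°, sin56°) = (0.5592, 0.8290)
θ=56°: |BD| = 11.4708
θ=56°: circle(B,10.00) ∩ circle(D,10.00): a=5.7354, h=8.1918
θ=56°:   candidates: C₊=(6.8716,8.5849) cross=93.966; C₋=(5.6875,-7.7558) cross=-93.966
θ=56°:   branch + wants cross > 0 → take C=(6.8716,8.5849) (cross=93.966)
θ=56°: ex = (C−B)/|BC| = (0.6312,0.7756); ey = (-0.7756,0.6312)
θ=56°: P = B + 2.96·ex + -1.05·ey = (3.2420,2.4620)
θ=127°: B = A + 1.00·(cos127°, sin127°) = (-0.6018, 0.7986)
θ=127°: |BD| = 12.6271
θ=127°: circle(B,10.00) ∩ circle(D,10.00): a=6.3135, h=7.7549
θ=127°:   candidates: C₊=(6.1896,8.1387) cross=97.922; C₋=(5.2086,-7.3401) cross=-97.922
θ=127°:   branch + wants cross > 0 → take C=(6.1896,8.1387) (cross=97.922)
θ=127°: ex = (C−B)/|BC| = (0.6791,0.7340); ey = (-0.7340,0.6791)
θ=127°: P = B + 2.96·ex + -1.05·ey = (2.1791,2.2582)
θ=137°: B = A + 1.00·(cos137°, sin137°) = (-0.7314, 0.6820)
θ=137°: |BD| = 12.7496
θ=137°: circle(B,10.00) ∩ circle(D,10.00): a=6.3748, h=7.7047
θ=137°:   candidates: C₊=(6.0465,8.0346) cross=98.231; C₋=(5.2222,-7.3526) cross=-98.231
θ=137°:   branch + wants cross > 0 → take C=(6.0465,8.0346) (cross=98.231)
θ=137°: ex = (C−B)/|BC| = (0.6778,0.7353); ey = (-0.7353,0.6778)
θ=137°: P = B + 2.96·ex + -1.05·ey = (2.0469,2.1467)
θ=203°: B = A + 1.00·(cos203°, sin203°) = (-0.9205, -0.3907)
θ=203°: |BD| = 12.9264
θ=203°: circle(B,10.00) ∩ circle(D,10.00): a=6.4632, h=7.6307
θ=203°:   candidates: C₊=(5.3091,7.4318) cross=98.637; C₋=(5.7704,-7.8225) cross=-98.637
θ=203°:   branch + wants cross > 0 → take C=(5.3091,7.4318) (cross=98.637)
θ=203°: ex = (C−B)/|BC| = (0.6230,0.7823); ey = (-0.7823,0.6230)
θ=203°: P = B + 2.96·ex + -1.05·ey = (1.7448,1.2706)

θ=56°: 3.24 2.46
θ=127°: 2.18 2.26
θ=137°: 2.05 2.15
θ=203°: 1.74 1.27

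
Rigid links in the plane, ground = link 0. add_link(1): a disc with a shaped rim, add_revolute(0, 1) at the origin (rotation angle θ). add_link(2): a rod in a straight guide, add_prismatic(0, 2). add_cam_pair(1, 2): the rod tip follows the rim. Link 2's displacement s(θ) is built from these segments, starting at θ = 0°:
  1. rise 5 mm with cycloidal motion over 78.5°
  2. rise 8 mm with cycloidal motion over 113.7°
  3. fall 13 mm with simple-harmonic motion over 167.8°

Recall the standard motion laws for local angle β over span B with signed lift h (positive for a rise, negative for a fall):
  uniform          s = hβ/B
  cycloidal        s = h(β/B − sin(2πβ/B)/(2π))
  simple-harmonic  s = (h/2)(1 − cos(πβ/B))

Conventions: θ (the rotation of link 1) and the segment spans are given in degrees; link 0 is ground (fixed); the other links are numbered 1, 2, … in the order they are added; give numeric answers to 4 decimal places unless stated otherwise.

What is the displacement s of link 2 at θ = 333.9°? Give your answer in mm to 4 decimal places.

segment 1 (0° to 78.5°, cycloidal, h = 5) is passed completely: s = 0.0000 + (5) = 5.0000
segment 2 (78.5° to 192.2°, cycloidal, h = 8) is passed completely: s = 5.0000 + (8) = 13.0000
θ = 333.9° falls in segment 3 (192.2° to 360°, simple-harmonic, h = -13): β = 333.9 − 192.2 = 141.7°, B = 167.8°; Δs = -13/2·(1 − cos(π·0.8445)) = -12.2393; s = 13.0000 − 12.2393 = 0.7607

0.7607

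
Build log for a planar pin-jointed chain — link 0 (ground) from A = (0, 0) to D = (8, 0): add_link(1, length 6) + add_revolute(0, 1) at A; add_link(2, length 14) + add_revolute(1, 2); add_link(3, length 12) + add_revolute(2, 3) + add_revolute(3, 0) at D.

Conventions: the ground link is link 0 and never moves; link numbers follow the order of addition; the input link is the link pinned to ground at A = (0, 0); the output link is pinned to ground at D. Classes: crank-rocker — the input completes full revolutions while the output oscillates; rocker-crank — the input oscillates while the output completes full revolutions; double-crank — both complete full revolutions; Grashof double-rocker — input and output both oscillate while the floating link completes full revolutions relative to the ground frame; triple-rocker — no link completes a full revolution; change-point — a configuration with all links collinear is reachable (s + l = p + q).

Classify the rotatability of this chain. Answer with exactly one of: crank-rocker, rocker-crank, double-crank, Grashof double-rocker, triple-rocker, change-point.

lengths: ground=8, input=6, coupler=14, output=12
sorted: s=6 (shortest), l=14 (longest), p+q=20
s + l = 20 vs p + q = 20
s + l = p + q → change-point (collinear configuration reachable)

change-point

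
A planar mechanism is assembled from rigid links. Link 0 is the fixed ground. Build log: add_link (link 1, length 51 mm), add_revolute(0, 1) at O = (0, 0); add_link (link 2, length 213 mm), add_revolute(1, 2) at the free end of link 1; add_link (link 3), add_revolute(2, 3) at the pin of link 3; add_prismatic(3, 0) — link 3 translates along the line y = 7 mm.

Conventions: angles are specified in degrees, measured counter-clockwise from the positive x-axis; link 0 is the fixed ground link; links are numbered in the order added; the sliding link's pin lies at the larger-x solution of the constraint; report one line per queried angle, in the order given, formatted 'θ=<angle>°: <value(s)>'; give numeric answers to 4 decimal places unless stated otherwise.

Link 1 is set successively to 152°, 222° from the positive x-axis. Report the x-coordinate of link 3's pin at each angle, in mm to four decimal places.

geometry: r = 51 mm, L = 213 mm, e = 7 mm
θ=152°: crank pin P = (r cos θ, r sin θ) = (-45.030327, 23.943050)
θ=152°: h = r sin θ − e = 23.943050 − 7 = 16.943050
θ=152°: x = r cos θ + √(L² − h²) = -45.030327 + 212.325065 = 167.294737
θ=222°: crank pin P = (r cos θ, r sin θ) = (-37.900386, -34.125661)
θ=222°: h = r sin θ − e = -34.125661 − 7 = -41.125661
θ=222°: x = r cos θ + √(L² − h²) = -37.900386 + 208.992057 = 171.091671

θ=152°: 167.2947
θ=222°: 171.0917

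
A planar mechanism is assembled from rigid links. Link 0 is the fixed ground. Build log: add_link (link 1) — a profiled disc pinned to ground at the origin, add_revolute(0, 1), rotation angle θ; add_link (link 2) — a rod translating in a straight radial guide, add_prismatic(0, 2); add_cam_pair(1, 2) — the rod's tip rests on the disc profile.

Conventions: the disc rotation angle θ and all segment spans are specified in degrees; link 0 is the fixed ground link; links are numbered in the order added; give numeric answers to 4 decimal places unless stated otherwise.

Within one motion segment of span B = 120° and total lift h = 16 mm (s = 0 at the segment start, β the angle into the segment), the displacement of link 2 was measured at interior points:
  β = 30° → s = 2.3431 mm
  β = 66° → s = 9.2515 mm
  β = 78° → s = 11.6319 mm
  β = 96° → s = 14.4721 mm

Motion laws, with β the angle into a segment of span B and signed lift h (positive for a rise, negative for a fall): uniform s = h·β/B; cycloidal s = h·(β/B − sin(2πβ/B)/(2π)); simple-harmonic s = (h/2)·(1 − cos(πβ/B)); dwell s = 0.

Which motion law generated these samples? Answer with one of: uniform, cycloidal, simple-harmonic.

candidates at β/B = r: uniform s = h·r (linear in β); cycloidal s = h·(r − sin(2πr)/(2π)); simple-harmonic s = (h/2)(1 − cos(πr))
β=30°: printed 2.3431 | uniform 4.0000, cycloidal 1.4535, simple-harmonic 2.3431
β=66°: printed 9.2515 | uniform 8.8000, cycloidal 9.5869, simple-harmonic 9.2515
β=78°: printed 11.6319 | uniform 10.4000, cycloidal 12.4601, simple-harmonic 11.6319
β=96°: printed 14.4721 | uniform 12.8000, cycloidal 15.2218, simple-harmonic 14.4721
only one law matches every sample → simple-harmonic

simple-harmonic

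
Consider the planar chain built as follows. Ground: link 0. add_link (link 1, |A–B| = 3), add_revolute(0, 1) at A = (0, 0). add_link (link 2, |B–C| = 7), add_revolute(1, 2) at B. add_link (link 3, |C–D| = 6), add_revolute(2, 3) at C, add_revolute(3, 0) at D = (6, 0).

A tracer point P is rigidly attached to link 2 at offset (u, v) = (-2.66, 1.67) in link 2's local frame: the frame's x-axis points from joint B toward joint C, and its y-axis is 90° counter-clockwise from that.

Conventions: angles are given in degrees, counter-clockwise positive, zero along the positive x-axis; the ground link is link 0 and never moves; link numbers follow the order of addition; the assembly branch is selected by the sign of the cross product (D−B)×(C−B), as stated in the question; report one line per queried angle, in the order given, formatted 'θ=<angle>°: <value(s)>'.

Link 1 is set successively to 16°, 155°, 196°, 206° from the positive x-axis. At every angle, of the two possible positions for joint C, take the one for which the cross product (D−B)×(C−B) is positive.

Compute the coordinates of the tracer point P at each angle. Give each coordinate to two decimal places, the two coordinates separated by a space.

A=(0,0), D=(6.00,0)
θ=16°: B = A + 3.00·(cos16°, sin16°) = (2.8838, 0.8269)
θ=16°: |BD| = 3.2241
θ=16°: circle(B,7.00) ∩ circle(D,6.00): a=3.6281, h=5.9864
θ=16°:   candidates: C₊=(7.9259,5.6825) cross=19.300; C₋=(4.8551,-5.8898) cross=-19.300
θ=16°:   branch + wants cross > 0 → take C=(7.9259,5.6825) (cross=19.300)
θ=16°: ex = (C−B)/|BC| = (0.7203,0.6937); ey = (-0.6937,0.7203)
θ=16°: P = B + -2.66·ex + 1.67·ey = (-0.1906,0.1847)
θ=155°: B = A + 3.00·(cos155°, sin155°) = (-2.7189, 1.2679)
θ=155°: |BD| = 8.8106
θ=155°: circle(B,7.00) ∩ circle(D,6.00): a=5.1431, h=4.7486
θ=155°:   candidates: C₊=(3.0539,5.2269) cross=41.838; C₋=(1.6873,-4.1714) cross=-41.838
θ=155°:   branch + wants cross > 0 → take C=(3.0539,5.2269) (cross=41.838)
θ=155°: ex = (C−B)/|BC| = (0.8247,0.5656); ey = (-0.5656,0.8247)
θ=155°: P = B + -2.66·ex + 1.67·ey = (-5.8571,1.1406)
θ=196°: B = A + 3.00·(cos196°, sin196°) = (-2.8838, -0.8269)
θ=196°: |BD| = 8.9222
θ=196°: circle(B,7.00) ∩ circle(D,6.00): a=5.1896, h=4.6976
θ=196°:   candidates: C₊=(1.8481,4.3315) cross=41.913; C₋=(2.7189,-5.0234) cross=-41.913
θ=196°:   branch + wants cross > 0 → take C=(1.8481,4.3315) (cross=41.913)
θ=196°: ex = (C−B)/|BC| = (0.6760,0.7369); ey = (-0.7369,0.6760)
θ=196°: P = B + -2.66·ex + 1.67·ey = (-5.9126,-1.6582)
θ=206°: B = A + 3.00·(cos206°, sin206°) = (-2.6964, -1.3151)
θ=206°: |BD| = 8.7953
θ=206°: circle(B,7.00) ∩ circle(D,6.00): a=5.1367, h=4.7555
θ=206°:   candidates: C₊=(1.6715,4.1550) cross=41.826; C₋=(3.0936,-5.2491) cross=-41.826
θ=206°:   branch + wants cross > 0 → take C=(1.6715,4.1550) (cross=41.826)
θ=206°: ex = (C−B)/|BC| = (0.6240,0.7814); ey = (-0.7814,0.6240)
θ=206°: P = B + -2.66·ex + 1.67·ey = (-5.6612,-2.3517)

θ=16°: -0.19 0.18
θ=155°: -5.86 1.14
θ=196°: -5.91 -1.66
θ=206°: -5.66 -2.35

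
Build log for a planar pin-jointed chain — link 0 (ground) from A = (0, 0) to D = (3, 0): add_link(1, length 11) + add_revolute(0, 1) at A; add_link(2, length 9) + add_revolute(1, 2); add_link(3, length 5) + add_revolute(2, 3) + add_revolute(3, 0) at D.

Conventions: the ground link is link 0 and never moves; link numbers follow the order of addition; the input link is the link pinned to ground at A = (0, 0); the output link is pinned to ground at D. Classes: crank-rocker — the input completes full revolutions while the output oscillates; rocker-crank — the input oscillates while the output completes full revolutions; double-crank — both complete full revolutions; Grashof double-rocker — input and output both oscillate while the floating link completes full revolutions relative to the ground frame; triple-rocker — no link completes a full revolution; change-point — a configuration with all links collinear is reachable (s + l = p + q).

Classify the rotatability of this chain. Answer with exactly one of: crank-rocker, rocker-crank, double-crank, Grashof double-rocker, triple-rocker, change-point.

lengths: ground=3, input=11, coupler=9, output=5
sorted: s=3 (shortest), l=11 (longest), p+q=14
s + l = 14 vs p + q = 14
s + l = p + q → change-point (collinear configuration reachable)

change-point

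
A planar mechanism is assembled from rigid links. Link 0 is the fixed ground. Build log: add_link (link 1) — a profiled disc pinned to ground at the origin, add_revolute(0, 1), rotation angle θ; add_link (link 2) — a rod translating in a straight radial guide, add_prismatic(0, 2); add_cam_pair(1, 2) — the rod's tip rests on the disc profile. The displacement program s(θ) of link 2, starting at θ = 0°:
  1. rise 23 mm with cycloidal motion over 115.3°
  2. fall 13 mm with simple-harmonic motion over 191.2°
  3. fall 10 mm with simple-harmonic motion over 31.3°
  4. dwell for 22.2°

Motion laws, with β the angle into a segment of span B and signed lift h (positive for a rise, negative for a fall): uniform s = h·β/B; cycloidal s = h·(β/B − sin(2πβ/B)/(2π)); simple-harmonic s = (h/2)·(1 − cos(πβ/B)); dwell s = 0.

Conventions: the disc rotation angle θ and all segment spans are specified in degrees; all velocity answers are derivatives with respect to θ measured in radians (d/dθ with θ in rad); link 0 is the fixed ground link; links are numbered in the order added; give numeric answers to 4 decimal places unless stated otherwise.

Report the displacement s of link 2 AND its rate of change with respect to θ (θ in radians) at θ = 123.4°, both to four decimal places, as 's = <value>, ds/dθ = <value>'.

seg 1 [0°–115.3°] cycloidal, h=23: full span → s += 23 → s = 23.0000
seg 2 [115.3°–306.5°] simple-harmonic, h=-13: θ=123.4° here. β=8.1, B=191.2. -13/2·(1 − cos(π·0.0424)) = -0.0575 → s = 22.9425
velocity in seg [115.3°–306.5°] (simple-harmonic), θ in radians: β = 8.1° = 0.1414 rad, B = 191.2° = 3.3371 rad; ds/dθ = (πh/(2B)) sin(πβ/B) = (π·(-13)/(2·3.3371)) sin(π·0.0424) = -0.812011 mm/rad

s = 22.9425, ds/dθ = -0.8120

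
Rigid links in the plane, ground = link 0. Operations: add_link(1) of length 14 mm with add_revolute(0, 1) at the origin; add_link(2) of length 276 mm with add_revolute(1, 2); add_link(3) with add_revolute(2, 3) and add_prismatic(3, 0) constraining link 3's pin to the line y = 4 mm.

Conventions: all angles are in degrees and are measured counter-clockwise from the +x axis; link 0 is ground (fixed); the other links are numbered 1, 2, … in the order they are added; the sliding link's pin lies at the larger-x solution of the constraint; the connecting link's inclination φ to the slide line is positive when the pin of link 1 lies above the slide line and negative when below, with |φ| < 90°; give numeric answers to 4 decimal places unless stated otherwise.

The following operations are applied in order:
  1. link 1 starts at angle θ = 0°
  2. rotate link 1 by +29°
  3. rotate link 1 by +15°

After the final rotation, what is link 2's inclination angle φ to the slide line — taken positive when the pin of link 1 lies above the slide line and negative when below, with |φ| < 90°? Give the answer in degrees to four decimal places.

geometry: r = 14 mm, L = 276 mm, e = 4 mm; θ starts at 0°
rotate link 1 by +29°: θ ← 0° +29° = 29°
rotate link 1 by +15°: θ ← 29° +15° = 44°
h = r sin θ − e = 9.725217 − 4 = 5.725217
sin φ = h / L = 5.725217 / 276 = 0.02074354
φ = arcsin(0.02074354) = 1.188603°

1.1886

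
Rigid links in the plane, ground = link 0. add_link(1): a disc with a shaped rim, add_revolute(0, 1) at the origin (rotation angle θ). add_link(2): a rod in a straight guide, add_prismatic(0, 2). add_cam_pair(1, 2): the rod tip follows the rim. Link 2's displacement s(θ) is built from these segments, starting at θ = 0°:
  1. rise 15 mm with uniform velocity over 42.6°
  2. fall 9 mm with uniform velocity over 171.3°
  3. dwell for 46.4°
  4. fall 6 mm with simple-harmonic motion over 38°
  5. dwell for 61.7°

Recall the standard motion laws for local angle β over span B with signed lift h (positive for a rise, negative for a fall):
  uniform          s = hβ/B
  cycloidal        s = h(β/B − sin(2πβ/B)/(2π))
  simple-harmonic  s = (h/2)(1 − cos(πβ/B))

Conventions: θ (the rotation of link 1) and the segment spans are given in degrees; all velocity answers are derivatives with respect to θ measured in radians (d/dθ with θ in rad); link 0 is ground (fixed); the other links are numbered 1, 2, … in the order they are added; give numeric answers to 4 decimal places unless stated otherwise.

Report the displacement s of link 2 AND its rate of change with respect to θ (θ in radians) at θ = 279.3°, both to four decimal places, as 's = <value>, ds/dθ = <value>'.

segment 1 (0° to 42.6°, uniform, h = 15) is passed completely: s = 0.0000 + (15) = 15.0000
segment 2 (42.6° to 213.9°, uniform, h = -9) is passed completely: s = 15.0000 + (-9) = 6.0000
segment 3 (213.9° to 260.3°, dwell): s unchanged at 6.0000
θ = 279.3° falls in segment 4 (260.3° to 298.3°, simple-harmonic, h = -6): β = 279.3 − 260.3 = 19°, B = 38°; Δs = -6/2·(1 − cos(π·0.5000)) = -3.0000; s = 6.0000 − 3.0000 = 3.0000
velocity in seg [260.3°–298.3°] (simple-harmonic), θ in radians: β = 19° = 0.3316 rad, B = 38° = 0.6632 rad; ds/dθ = (πh/(2B)) sin(πβ/B) = (π·(-6)/(2·0.6632)) sin(π·0.5000) = -14.210526 mm/rad

s = 3.0000, ds/dθ = -14.2105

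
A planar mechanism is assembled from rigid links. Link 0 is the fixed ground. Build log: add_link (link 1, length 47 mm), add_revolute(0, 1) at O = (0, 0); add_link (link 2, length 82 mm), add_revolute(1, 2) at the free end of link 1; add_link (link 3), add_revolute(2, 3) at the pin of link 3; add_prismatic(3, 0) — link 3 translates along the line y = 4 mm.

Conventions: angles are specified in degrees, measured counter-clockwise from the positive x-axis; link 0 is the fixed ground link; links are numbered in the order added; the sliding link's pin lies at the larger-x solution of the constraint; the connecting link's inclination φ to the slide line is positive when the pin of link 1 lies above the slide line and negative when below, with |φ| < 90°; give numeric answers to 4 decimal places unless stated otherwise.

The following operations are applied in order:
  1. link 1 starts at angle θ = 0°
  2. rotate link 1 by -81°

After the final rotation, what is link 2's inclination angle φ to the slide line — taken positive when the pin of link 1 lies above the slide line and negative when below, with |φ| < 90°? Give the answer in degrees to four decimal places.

geometry: r = 47 mm, L = 82 mm, e = 4 mm; θ starts at 0°
rotate link 1 by -81°: θ ← 0° -81° = -81°
h = r sin θ − e = -46.421352 − 4 = -50.421352
sin φ = h / L = -50.421352 / 82 = -0.61489454
φ = arcsin(-0.61489454) = -37.944258°

-37.9443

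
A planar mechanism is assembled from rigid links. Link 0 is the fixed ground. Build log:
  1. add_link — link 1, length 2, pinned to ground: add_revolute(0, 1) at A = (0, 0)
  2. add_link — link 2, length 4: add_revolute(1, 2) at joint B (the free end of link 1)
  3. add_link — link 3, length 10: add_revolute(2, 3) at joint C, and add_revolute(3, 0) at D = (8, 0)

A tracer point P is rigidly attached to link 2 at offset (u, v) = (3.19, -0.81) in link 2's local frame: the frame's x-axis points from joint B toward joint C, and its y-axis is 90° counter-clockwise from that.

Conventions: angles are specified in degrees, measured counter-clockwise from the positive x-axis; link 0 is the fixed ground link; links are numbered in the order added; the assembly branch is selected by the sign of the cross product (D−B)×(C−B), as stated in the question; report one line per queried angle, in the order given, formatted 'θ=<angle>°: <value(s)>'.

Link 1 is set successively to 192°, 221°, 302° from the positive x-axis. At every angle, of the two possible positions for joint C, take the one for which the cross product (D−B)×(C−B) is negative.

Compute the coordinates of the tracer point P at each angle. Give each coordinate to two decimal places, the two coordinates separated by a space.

A=(0,0), D=(8.00,0)
θ=192°: B = A + 2.00·(cos192°, sin192°) = (-1.9563, -0.4158)
θ=192°: |BD| = 9.9650
θ=192°: circle(B,4.00) ∩ circle(D,10.00): a=0.7677, h=3.9256
θ=192°:   candidates: C₊=(-1.3530,3.5384) cross=39.119; C₋=(-1.0254,-4.3060) cross=-39.119
θ=192°:   branch - wants cross < 0 → take C=(-1.0254,-4.3060) (cross=-39.119)
θ=192°: ex = (C−B)/|BC| = (0.2327,-0.9725); ey = (0.9725,0.2327)
θ=192°: P = B + 3.19·ex + -0.81·ey = (-2.0017,-3.7067)
θ=221°: B = A + 2.00·(cos221°, sin221°) = (-1.5094, -1.3121)
θ=221°: |BD| = 9.5995
θ=221°: circle(B,4.00) ∩ circle(D,10.00): a=0.4245, h=3.9774
θ=221°:   candidates: C₊=(-1.6325,2.6860) cross=38.181; C₋=(-0.5452,-5.1942) cross=-38.181
θ=221°:   branch - wants cross < 0 → take C=(-0.5452,-5.1942) (cross=-38.181)
θ=221°: ex = (C−B)/|BC| = (0.2411,-0.9705); ey = (0.9705,0.2411)
θ=221°: P = B + 3.19·ex + -0.81·ey = (-1.5266,-4.6033)
θ=302°: B = A + 2.00·(cos302°, sin302°) = (1.0598, -1.6961)
θ=302°: |BD| = 7.1444
θ=302°: circle(B,4.00) ∩ circle(D,10.00): a=-2.3065, h=3.2680
θ=302°:   candidates: C₊=(-1.9566,0.9309) cross=23.348; C₋=(-0.4049,-5.4183) cross=-23.348
θ=302°:   branch - wants cross < 0 → take C=(-0.4049,-5.4183) (cross=-23.348)
θ=302°: ex = (C−B)/|BC| = (-0.3662,-0.9305); ey = (0.9305,-0.3662)
θ=302°: P = B + 3.19·ex + -0.81·ey = (-0.8620,-4.3679)

θ=192°: -2.00 -3.71
θ=221°: -1.53 -4.60
θ=302°: -0.86 -4.37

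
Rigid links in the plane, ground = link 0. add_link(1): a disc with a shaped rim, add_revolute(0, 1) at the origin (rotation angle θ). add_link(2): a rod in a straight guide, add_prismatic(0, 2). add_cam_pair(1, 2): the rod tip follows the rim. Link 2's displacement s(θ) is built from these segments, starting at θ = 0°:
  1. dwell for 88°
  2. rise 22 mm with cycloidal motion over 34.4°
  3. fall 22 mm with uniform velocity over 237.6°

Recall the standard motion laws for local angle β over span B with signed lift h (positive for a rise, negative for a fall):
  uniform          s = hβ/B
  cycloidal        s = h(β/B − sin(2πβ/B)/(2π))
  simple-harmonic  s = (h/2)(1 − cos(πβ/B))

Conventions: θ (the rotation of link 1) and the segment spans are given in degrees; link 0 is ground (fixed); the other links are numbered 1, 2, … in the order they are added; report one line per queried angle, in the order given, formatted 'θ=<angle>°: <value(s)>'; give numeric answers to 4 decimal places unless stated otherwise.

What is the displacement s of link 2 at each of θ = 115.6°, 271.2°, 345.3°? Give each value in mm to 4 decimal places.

segment 1 (0° to 88°, dwell): s unchanged at 0.0000
θ = 115.6° falls in segment 2 (88° to 122.4°, cycloidal, h = 22): β = 115.6 − 88 = 27.6°, B = 34.4°; Δs = 22·(0.8023 − sin(2π·0.8023)/(2π)) = 20.9650; s = 0.0000 + 20.9650 = 20.9650
segment 2 (88° to 122.4°, cycloidal, h = 22) is passed completely: s = 0.0000 + (22) = 22.0000
θ = 271.2° falls in segment 3 (122.4° to 360°, uniform, h = -22): β = 271.2 − 122.4 = 148.8°, B = 237.6°; Δs = -22·148.8/237.6 = -13.7778; s = 22.0000 − 13.7778 = 8.2222
θ = 345.3° falls in segment 3 (122.4° to 360°, uniform, h = -22): β = 345.3 − 122.4 = 222.9°, B = 237.6°; Δs = -22·222.9/237.6 = -20.6389; s = 22.0000 − 20.6389 = 1.3611

θ=115.6°: 20.9650
θ=271.2°: 8.2222
θ=345.3°: 1.3611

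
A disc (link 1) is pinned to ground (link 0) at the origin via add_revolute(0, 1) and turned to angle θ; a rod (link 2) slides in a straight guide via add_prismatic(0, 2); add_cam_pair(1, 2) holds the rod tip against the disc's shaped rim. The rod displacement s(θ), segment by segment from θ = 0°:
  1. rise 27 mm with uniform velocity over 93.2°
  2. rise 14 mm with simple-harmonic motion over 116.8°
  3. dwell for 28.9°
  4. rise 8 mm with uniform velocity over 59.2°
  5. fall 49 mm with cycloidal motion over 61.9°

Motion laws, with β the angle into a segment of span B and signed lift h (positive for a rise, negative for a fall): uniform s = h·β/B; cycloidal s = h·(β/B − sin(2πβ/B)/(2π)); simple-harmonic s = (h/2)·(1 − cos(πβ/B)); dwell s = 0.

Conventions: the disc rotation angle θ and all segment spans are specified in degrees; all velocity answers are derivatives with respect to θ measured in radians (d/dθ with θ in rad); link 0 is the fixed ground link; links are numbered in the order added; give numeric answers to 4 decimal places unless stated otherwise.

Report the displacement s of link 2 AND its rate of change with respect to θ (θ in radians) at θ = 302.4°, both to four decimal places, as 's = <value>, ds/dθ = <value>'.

segment 1 (0° to 93.2°, uniform, h = 27) is passed completely: s = 0.0000 + (27) = 27.0000
segment 2 (93.2° to 210°, simple-harmonic, h = 14) is passed completely: s = 27.0000 + (14) = 41.0000
segment 3 (210° to 238.9°, dwell): s unchanged at 41.0000
segment 4 (238.9° to 298.1°, uniform, h = 8) is passed completely: s = 41.0000 + (8) = 49.0000
θ = 302.4° falls in segment 5 (298.1° to 360°, cycloidal, h = -49): β = 302.4 − 298.1 = 4.3°, B = 61.9°; Δs = -49·(0.0695 − sin(2π·0.0695)/(2π)) = -0.1071; s = 49.0000 − 0.1071 = 48.8929
velocity in seg [298.1°–360°] (cycloidal), θ in radians: β = 4.3° = 0.0750 rad, B = 61.9° = 1.0804 rad; ds/dθ = (h/B)(1 − cos(2πβ/B)) = ((-49)/1.0804)(1 − cos(2π·0.0695)) = -4.252141 mm/rad

s = 48.8929, ds/dθ = -4.2521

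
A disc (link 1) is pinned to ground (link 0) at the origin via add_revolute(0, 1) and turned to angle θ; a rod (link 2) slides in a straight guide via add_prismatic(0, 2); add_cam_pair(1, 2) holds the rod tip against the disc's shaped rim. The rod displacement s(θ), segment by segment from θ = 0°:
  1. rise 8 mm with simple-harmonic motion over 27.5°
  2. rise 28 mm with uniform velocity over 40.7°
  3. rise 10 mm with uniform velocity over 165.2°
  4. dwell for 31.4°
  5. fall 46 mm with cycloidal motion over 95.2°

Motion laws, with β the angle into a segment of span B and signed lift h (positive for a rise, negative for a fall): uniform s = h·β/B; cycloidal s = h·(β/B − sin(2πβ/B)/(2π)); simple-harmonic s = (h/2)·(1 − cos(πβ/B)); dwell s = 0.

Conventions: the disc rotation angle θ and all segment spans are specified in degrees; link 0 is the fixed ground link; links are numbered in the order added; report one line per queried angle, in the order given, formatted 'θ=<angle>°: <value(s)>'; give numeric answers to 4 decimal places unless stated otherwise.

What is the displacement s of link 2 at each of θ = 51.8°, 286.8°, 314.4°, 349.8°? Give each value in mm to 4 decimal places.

segment 1 (0° to 27.5°, simple-harmonic, h = 8) is passed completely: s = 0.0000 + (8) = 8.0000
θ = 51.8° falls in segment 2 (27.5° to 68.2°, uniform, h = 28): β = 51.8 − 27.5 = 24.3°, B = 40.7°; Δs = 28·24.3/40.7 = 16.7174; s = 8.0000 + 16.7174 = 24.7174
segment 2 (27.5° to 68.2°, uniform, h = 28) is passed completely: s = 8.0000 + (28) = 36.0000
segment 3 (68.2° to 233.4°, uniform, h = 10) is passed completely: s = 36.0000 + (10) = 46.0000
segment 4 (233.4° to 264.8°, dwell): s unchanged at 46.0000
θ = 286.8° falls in segment 5 (264.8° to 360°, cycloidal, h = -46): β = 286.8 − 264.8 = 22°, B = 95.2°; Δs = -46·(0.2311 − sin(2π·0.2311)/(2π)) = -3.3607; s = 46.0000 − 3.3607 = 42.6393
θ = 314.4° falls in segment 5 (264.8° to 360°, cycloidal, h = -46): β = 314.4 − 264.8 = 49.6°, B = 95.2°; Δs = -46·(0.5210 − sin(2π·0.5210)/(2π)) = -24.9300; s = 46.0000 − 24.9300 = 21.0700
θ = 349.8° falls in segment 5 (264.8° to 360°, cycloidal, h = -46): β = 349.8 − 264.8 = 85°, B = 95.2°; Δs = -46·(0.8929 − sin(2π·0.8929)/(2π)) = -45.6361; s = 46.0000 − 45.6361 = 0.3639

θ=51.8°: 24.7174
θ=286.8°: 42.6393
θ=314.4°: 21.0700
θ=349.8°: 0.3639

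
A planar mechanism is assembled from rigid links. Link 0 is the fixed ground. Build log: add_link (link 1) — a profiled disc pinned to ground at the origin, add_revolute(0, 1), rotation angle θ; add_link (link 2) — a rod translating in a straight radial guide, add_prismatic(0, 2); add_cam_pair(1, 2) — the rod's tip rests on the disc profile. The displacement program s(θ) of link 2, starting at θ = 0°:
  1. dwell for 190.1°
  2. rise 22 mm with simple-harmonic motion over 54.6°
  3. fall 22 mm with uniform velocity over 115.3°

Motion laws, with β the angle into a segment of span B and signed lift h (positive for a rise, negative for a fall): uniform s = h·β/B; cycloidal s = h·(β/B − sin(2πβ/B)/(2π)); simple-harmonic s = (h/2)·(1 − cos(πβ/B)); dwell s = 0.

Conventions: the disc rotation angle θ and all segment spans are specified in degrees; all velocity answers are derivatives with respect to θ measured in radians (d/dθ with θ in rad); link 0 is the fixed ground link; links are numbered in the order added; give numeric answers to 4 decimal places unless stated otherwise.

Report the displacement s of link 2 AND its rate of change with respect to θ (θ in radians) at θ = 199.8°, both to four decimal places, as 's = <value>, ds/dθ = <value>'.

seg 1 [0°–190.1°] dwell: s stays 0.0000
seg 2 [190.1°–244.7°] simple-harmonic, h=22: θ=199.8° here. β=9.7, B=54.6. 22/2·(1 − cos(π·0.1777)) = 1.6692 → s = 1.6692
velocity in seg [190.1°–244.7°] (simple-harmonic), θ in radians: β = 9.7° = 0.1693 rad, B = 54.6° = 0.9529 rad; ds/dθ = (πh/(2B)) sin(πβ/B) = (π·22/(2·0.9529)) sin(π·0.1777) = 19.205054 mm/rad

s = 1.6692, ds/dθ = 19.2051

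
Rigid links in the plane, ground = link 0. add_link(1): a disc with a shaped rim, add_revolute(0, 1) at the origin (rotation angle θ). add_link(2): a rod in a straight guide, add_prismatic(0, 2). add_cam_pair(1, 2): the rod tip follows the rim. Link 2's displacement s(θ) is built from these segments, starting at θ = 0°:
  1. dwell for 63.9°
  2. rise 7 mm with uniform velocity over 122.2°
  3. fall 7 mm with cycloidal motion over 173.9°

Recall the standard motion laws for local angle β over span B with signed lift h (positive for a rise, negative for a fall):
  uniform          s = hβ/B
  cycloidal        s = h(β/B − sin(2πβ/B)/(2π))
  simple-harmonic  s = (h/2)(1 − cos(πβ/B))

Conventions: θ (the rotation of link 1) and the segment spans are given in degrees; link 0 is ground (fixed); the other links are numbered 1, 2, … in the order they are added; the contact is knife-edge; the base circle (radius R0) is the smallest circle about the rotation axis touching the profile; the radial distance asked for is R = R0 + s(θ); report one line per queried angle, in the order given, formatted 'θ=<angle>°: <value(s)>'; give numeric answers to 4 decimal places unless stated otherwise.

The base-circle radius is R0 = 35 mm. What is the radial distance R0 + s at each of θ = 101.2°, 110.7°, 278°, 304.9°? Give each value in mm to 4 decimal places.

segment 1 (0° to 63.9°, dwell): s unchanged at 0.0000
θ = 101.2° falls in segment 2 (63.9° to 186.1°, uniform, h = 7): β = 101.2 − 63.9 = 37.3°, B = 122.2°; Δs = 7·37.3/122.2 = 2.1367; s = 0.0000 + 2.1367 = 2.1367
θ = 110.7° falls in segment 2 (63.9° to 186.1°, uniform, h = 7): β = 110.7 − 63.9 = 46.8°, B = 122.2°; Δs = 7·46.8/122.2 = 2.6809; s = 0.0000 + 2.6809 = 2.6809
segment 2 (63.9° to 186.1°, uniform, h = 7) is passed completely: s = 0.0000 + (7) = 7.0000
θ = 278° falls in segment 3 (186.1° to 360°, cycloidal, h = -7): β = 278 − 186.1 = 91.9°, B = 173.9°; Δs = -7·(0.5285 − sin(2π·0.5285)/(2π)) = -3.8974; s = 7.0000 − 3.8974 = 3.1026
θ = 304.9° falls in segment 3 (186.1° to 360°, cycloidal, h = -7): β = 304.9 − 186.1 = 118.8°, B = 173.9°; Δs = -7·(0.6832 − sin(2π·0.6832)/(2π)) = -5.7993; s = 7.0000 − 5.7993 = 1.2007
θ=101.2°: R = R0 + s = 35 + 2.1367 = 37.1367
θ=110.7°: R = R0 + s = 35 + 2.6809 = 37.6809
θ=278°: R = R0 + s = 35 + 3.1026 = 38.1026
θ=304.9°: R = R0 + s = 35 + 1.2007 = 36.2007

θ=101.2°: 37.1367
θ=110.7°: 37.6809
θ=278°: 38.1026
θ=304.9°: 36.2007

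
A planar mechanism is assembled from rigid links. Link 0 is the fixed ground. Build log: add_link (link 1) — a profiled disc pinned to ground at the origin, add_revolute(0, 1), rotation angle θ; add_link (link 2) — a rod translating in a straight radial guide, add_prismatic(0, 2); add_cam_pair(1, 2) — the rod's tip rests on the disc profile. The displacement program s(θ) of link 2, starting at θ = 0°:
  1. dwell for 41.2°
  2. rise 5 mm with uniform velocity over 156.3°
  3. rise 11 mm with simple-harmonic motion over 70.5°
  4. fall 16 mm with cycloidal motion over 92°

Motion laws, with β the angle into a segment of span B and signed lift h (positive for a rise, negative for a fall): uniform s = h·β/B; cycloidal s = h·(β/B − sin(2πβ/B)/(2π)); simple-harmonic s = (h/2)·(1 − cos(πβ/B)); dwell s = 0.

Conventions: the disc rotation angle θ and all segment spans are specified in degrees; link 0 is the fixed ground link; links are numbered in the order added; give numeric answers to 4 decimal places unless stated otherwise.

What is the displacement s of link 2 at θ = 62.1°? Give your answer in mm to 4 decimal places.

seg 1 [0°–41.2°] dwell: s stays 0.0000
seg 2 [41.2°–197.5°] uniform, h=5: θ=62.1° here. β=20.9, B=156.3. 5·20.9/156.3 = 0.6686 → s = 0.6686

0.6686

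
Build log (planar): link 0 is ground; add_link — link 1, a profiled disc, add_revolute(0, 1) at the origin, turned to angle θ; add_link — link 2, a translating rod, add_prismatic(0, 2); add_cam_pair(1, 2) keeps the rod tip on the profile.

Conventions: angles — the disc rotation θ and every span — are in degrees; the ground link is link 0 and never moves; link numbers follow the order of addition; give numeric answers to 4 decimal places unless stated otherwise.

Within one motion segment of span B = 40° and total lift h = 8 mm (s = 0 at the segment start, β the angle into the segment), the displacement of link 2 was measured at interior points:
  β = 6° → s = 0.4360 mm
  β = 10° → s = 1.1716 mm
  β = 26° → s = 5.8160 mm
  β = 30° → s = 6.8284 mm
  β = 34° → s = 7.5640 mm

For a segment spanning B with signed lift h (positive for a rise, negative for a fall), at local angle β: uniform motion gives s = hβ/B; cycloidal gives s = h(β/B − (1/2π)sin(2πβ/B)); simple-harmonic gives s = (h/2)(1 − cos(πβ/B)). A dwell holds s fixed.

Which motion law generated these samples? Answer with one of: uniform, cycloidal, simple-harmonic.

candidates at β/B = r: uniform s = h·r (linear in β); cycloidal s = h·(r − sin(2πr)/(2π)); simple-harmonic s = (h/2)(1 − cos(πr))
β=6°: printed 0.4360 | uniform 1.2000, cycloidal 0.1699, simple-harmonic 0.4360
β=10°: printed 1.1716 | uniform 2.0000, cycloidal 0.7268, simple-harmonic 1.1716
β=26°: printed 5.8160 | uniform 5.2000, cycloidal 6.2301, simple-harmonic 5.8160
β=30°: printed 6.8284 | uniform 6.0000, cycloidal 7.2732, simple-harmonic 6.8284
β=34°: printed 7.5640 | uniform 6.8000, cycloidal 7.8301, simple-harmonic 7.5640
only one law matches every sample → simple-harmonic

simple-harmonic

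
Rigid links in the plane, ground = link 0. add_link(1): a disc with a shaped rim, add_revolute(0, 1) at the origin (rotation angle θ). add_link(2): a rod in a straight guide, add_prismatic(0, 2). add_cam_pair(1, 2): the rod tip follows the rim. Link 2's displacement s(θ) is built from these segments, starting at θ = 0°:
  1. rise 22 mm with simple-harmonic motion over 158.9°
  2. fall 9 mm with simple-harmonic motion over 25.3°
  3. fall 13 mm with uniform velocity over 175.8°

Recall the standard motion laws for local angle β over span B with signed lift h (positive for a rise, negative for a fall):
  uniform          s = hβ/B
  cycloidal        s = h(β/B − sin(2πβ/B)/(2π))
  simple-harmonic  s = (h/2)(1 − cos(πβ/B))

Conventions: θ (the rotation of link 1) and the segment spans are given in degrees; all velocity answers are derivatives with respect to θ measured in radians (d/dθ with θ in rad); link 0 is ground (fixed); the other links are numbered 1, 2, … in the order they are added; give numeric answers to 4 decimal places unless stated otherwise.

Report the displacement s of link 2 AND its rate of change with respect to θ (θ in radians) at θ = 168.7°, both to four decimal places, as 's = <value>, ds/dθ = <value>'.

segment 1 (0° to 158.9°, simple-harmonic, h = 22) is passed completely: s = 0.0000 + (22) = 22.0000
θ = 168.7° falls in segment 2 (158.9° to 184.2°, simple-harmonic, h = -9): β = 168.7 − 158.9 = 9.8°, B = 25.3°; Δs = -9/2·(1 − cos(π·0.3874)) = -2.9405; s = 22.0000 − 2.9405 = 19.0595
velocity in seg [158.9°–184.2°] (simple-harmonic), θ in radians: β = 9.8° = 0.1710 rad, B = 25.3° = 0.4416 rad; ds/dθ = (πh/(2B)) sin(πβ/B) = (π·(-9)/(2·0.4416)) sin(π·0.3874) = -30.031793 mm/rad

s = 19.0595, ds/dθ = -30.0318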